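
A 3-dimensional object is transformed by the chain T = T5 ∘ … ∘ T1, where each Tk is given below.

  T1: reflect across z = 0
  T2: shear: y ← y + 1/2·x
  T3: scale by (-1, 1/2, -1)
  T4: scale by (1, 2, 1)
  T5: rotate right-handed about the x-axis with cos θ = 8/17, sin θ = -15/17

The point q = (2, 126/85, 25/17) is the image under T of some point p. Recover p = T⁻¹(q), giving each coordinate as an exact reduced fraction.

T1 = [1 0 0 0; 0 1 0 0; 0 0 -1 0; 0 0 0 1]
T2·T1 = [1 0 0 0; 1/2 1 0 0; 0 0 -1 0; 0 0 0 1]
T3·…·T1 = [-1 0 0 0; 1/4 1/2 0 0; 0 0 1 0; 0 0 0 1]
T4·…·T1 = [-1 0 0 0; 1/2 1 0 0; 0 0 1 0; 0 0 0 1]
T5·…·T1 = [-1 0 0 0; 4/17 8/17 15/17 0; -15/34 -15/17 8/17 0; 0 0 0 1]
det M = -1; M⁻¹ = [-1 0 0 0; 1/2 8/17 -15/17 0; 0 15/17 8/17 0; 0 0 0 1]
M⁻¹ · (2, 126/85, 25/17)ᵀ = (-2, 2/5, 2)ᵀ

p = (-2, 2/5, 2)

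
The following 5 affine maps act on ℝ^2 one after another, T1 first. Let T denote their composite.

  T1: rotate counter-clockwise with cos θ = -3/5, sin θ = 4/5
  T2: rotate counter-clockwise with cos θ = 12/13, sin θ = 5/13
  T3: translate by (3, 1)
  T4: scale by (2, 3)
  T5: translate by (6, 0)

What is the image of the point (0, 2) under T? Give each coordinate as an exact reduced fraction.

T1 rotate counter-clockwise with cos θ = -3/5, sin θ = 4/5: (0, 2) → (-8/5, -6/5)
T2 rotate counter-clockwise with cos θ = 12/13, sin θ = 5/13: (-8/5, -6/5) → (-66/65, -112/65)
T3 translate by (3, 1): (-66/65, -112/65) → (129/65, -47/65)
T4 scale by (2, 3): (129/65, -47/65) → (258/65, -141/65)
T5 translate by (6, 0): (258/65, -141/65) → (648/65, -141/65)

T(p) = (648/65, -141/65)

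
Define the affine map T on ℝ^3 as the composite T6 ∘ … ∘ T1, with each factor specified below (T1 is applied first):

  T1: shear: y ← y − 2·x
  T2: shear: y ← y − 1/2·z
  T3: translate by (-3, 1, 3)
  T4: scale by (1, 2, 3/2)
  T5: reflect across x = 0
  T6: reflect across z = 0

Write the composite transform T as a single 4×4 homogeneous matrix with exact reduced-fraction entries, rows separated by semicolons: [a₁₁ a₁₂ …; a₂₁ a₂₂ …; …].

T1 = [1 0 0 0; -2 1 0 0; 0 0 1 0; 0 0 0 1]
T2·T1 = [1 0 0 0; -2 1 -1/2 0; 0 0 1 0; 0 0 0 1]
T3·…·T1 = [1 0 0 -3; -2 1 -1/2 1; 0 0 1 3; 0 0 0 1]
T4·…·T1 = [1 0 0 -3; -4 2 -1 2; 0 0 3/2 9/2; 0 0 0 1]
T5·…·T1 = [-1 0 0 3; -4 2 -1 2; 0 0 3/2 9/2; 0 0 0 1]
T6·…·T1 = [-1 0 0 3; -4 2 -1 2; 0 0 -3/2 -9/2; 0 0 0 1]

T = [-1 0 0 3; -4 2 -1 2; 0 0 -3/2 -9/2; 0 0 0 1]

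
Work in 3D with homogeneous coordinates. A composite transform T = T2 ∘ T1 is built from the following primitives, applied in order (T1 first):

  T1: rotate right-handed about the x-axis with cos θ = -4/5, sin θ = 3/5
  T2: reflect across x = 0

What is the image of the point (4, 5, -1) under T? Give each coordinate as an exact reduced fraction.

T1 rotate right-handed about the x-axis with cos θ = -4/5, sin θ = 3/5: (4, 5, -1) → (4, -17/5, 19/5)
T2 reflect across x = 0: (4, -17/5, 19/5) → (-4, -17/5, 19/5)

T(p) = (-4, -17/5, 19/5)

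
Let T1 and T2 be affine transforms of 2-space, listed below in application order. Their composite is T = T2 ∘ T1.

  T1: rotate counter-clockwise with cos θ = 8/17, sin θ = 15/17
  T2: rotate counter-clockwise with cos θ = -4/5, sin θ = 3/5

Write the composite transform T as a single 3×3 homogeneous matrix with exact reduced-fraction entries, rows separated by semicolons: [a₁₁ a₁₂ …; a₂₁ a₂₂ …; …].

T = [-77/85 36/85 0; -36/85 -77/85 0; 0 0 1]

T1 = [8/17 -15/17 0; 15/17 8/17 0; 0 0 1]
T2·T1 = [-77/85 36/85 0; -36/85 -77/85 0; 0 0 1]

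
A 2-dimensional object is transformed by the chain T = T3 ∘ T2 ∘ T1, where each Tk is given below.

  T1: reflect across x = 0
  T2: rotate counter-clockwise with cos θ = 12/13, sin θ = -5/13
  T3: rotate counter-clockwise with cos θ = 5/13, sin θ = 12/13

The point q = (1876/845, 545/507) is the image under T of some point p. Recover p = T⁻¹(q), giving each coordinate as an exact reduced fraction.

T1 = [-1 0 0; 0 1 0; 0 0 1]
T2·T1 = [-12/13 5/13 0; 5/13 12/13 0; 0 0 1]
T3·…·T1 = [-120/169 -119/169 0; -119/169 120/169 0; 0 0 1]
det M = -1; M⁻¹ = [-120/169 -119/169 0; -119/169 120/169 0; 0 0 1]
M⁻¹ · (1876/845, 545/507)ᵀ = (-7/3, -4/5)ᵀ

p = (-7/3, -4/5)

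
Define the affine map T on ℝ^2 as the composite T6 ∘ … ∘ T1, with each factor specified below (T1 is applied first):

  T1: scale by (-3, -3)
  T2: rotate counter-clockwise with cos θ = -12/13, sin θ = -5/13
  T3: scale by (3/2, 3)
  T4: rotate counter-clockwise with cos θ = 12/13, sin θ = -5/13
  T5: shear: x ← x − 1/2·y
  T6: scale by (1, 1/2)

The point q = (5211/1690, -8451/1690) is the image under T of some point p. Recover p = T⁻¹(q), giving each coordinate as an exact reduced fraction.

p = (0, -6/5)

T1 = [-3 0 0; 0 -3 0; 0 0 1]
T2·T1 = [36/13 -15/13 0; 15/13 36/13 0; 0 0 1]
T3·…·T1 = [54/13 -45/26 0; 45/13 108/13 0; 0 0 1]
T4·…·T1 = [873/169 270/169 0; 270/169 2817/338 0; 0 0 1]
T5·…·T1 = [738/169 -1737/676 0; 270/169 2817/338 0; 0 0 1]
T6·…·T1 = [738/169 -1737/676 0; 135/169 2817/676 0; 0 0 1]
det M = 81/4; M⁻¹ = [313/1521 193/1521 0; -20/507 328/1521 0; 0 0 1]
M⁻¹ · (5211/1690, -8451/1690)ᵀ = (0, -6/5)ᵀ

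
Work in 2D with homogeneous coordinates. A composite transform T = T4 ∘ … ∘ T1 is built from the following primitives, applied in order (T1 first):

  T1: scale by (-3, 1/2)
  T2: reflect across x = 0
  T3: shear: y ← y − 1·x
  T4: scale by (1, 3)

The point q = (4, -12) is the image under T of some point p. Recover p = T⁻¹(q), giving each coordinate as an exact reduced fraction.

p = (4/3, 0)

T1 = [-3 0 0; 0 1/2 0; 0 0 1]
T2·T1 = [3 0 0; 0 1/2 0; 0 0 1]
T3·…·T1 = [3 0 0; -3 1/2 0; 0 0 1]
T4·…·T1 = [3 0 0; -9 3/2 0; 0 0 1]
det M = 9/2; M⁻¹ = [1/3 0 0; 2 2/3 0; 0 0 1]
M⁻¹ · (4, -12)ᵀ = (4/3, 0)ᵀ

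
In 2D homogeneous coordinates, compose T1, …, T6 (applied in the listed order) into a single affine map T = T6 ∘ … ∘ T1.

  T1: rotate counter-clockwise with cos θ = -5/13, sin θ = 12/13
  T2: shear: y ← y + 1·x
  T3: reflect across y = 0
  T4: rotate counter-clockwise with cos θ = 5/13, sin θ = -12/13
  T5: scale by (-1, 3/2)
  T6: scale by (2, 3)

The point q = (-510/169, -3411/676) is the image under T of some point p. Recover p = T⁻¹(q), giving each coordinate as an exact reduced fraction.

p = (-3, -1/2)

T1 = [-5/13 -12/13 0; 12/13 -5/13 0; 0 0 1]
T2·T1 = [-5/13 -12/13 0; 7/13 -17/13 0; 0 0 1]
T3·…·T1 = [-5/13 -12/13 0; -7/13 17/13 0; 0 0 1]
T4·…·T1 = [-109/169 144/169 0; 25/169 229/169 0; 0 0 1]
T5·…·T1 = [109/169 -144/169 0; 75/338 687/338 0; 0 0 1]
T6·…·T1 = [218/169 -288/169 0; 225/338 2061/338 0; 0 0 1]
det M = 9; M⁻¹ = [229/338 32/169 0; -25/338 218/1521 0; 0 0 1]
M⁻¹ · (-510/169, -3411/676)ᵀ = (-3, -1/2)ᵀ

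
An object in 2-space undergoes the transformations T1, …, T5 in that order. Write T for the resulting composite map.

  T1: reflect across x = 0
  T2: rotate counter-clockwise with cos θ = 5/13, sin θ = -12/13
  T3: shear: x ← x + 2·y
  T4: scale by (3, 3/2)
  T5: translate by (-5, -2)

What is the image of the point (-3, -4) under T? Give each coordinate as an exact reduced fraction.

T1 reflect across x = 0: (-3, -4) → (3, -4)
T2 rotate counter-clockwise with cos θ = 5/13, sin θ = -12/13: (3, -4) → (-33/13, -56/13)
T3 shear: x ← x + 2·y: (-33/13, -56/13) → (-145/13, -56/13)
T4 scale by (3, 3/2): (-145/13, -56/13) → (-435/13, -84/13)
T5 translate by (-5, -2): (-435/13, -84/13) → (-500/13, -110/13)

T(p) = (-500/13, -110/13)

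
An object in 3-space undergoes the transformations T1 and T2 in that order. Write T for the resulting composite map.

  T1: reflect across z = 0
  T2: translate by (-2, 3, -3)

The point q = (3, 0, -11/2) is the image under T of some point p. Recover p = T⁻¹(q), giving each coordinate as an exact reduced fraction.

p = (5, -3, 5/2)

T1 = [1 0 0 0; 0 1 0 0; 0 0 -1 0; 0 0 0 1]
T2·T1 = [1 0 0 -2; 0 1 0 3; 0 0 -1 -3; 0 0 0 1]
det M = -1; M⁻¹ = [1 0 0 2; 0 1 0 -3; 0 0 -1 -3; 0 0 0 1]
M⁻¹ · (3, 0, -11/2)ᵀ = (5, -3, 5/2)ᵀ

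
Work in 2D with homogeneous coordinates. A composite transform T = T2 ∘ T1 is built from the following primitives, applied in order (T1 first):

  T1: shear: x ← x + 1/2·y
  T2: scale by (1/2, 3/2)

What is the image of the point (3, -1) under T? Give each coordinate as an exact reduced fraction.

T1 shear: x ← x + 1/2·y: (3, -1) → (5/2, -1)
T2 scale by (1/2, 3/2): (5/2, -1) → (5/4, -3/2)

T(p) = (5/4, -3/2)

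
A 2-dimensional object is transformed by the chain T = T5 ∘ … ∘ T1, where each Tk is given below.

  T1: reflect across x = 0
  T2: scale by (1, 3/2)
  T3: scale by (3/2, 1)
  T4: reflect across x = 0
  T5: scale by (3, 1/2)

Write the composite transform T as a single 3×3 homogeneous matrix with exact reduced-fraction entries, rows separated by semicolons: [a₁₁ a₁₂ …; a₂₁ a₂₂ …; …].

T = [9/2 0 0; 0 3/4 0; 0 0 1]

T1 = [-1 0 0; 0 1 0; 0 0 1]
T2·T1 = [-1 0 0; 0 3/2 0; 0 0 1]
T3·…·T1 = [-3/2 0 0; 0 3/2 0; 0 0 1]
T4·…·T1 = [3/2 0 0; 0 3/2 0; 0 0 1]
T5·…·T1 = [9/2 0 0; 0 3/4 0; 0 0 1]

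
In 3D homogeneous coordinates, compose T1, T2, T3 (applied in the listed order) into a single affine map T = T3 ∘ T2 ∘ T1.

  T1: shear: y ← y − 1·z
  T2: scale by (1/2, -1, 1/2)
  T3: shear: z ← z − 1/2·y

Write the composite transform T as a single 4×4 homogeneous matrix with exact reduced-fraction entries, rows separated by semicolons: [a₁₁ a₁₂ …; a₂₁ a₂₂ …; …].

T1 = [1 0 0 0; 0 1 -1 0; 0 0 1 0; 0 0 0 1]
T2·T1 = [1/2 0 0 0; 0 -1 1 0; 0 0 1/2 0; 0 0 0 1]
T3·…·T1 = [1/2 0 0 0; 0 -1 1 0; 0 1/2 0 0; 0 0 0 1]

T = [1/2 0 0 0; 0 -1 1 0; 0 1/2 0 0; 0 0 0 1]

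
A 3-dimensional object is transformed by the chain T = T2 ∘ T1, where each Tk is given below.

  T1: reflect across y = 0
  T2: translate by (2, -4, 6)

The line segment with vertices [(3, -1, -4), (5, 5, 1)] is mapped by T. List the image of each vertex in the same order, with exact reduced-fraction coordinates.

T1 reflect across y = 0: (3, -1, -4) → (3, 1, -4); (5, 5, 1) → (5, -5, 1)
T2 translate by (2, -4, 6): (3, 1, -4) → (5, -3, 2); (5, -5, 1) → (7, -9, 7)

image vertices: (5, -3, 2), (7, -9, 7)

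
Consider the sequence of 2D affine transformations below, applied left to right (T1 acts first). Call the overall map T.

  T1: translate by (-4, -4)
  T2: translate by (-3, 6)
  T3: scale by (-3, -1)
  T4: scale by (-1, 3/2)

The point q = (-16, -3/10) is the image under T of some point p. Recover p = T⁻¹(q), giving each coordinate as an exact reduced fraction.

T1 = [1 0 -4; 0 1 -4; 0 0 1]
T2·T1 = [1 0 -7; 0 1 2; 0 0 1]
T3·…·T1 = [-3 0 21; 0 -1 -2; 0 0 1]
T4·…·T1 = [3 0 -21; 0 -3/2 -3; 0 0 1]
det M = -9/2; M⁻¹ = [1/3 0 7; 0 -2/3 -2; 0 0 1]
M⁻¹ · (-16, -3/10)ᵀ = (5/3, -9/5)ᵀ

p = (5/3, -9/5)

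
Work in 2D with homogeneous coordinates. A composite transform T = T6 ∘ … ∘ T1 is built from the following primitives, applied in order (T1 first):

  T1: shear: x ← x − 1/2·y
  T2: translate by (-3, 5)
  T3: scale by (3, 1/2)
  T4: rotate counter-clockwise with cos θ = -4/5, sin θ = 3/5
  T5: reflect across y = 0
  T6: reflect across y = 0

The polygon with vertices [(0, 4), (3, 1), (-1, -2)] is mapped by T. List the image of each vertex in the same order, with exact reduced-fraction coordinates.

T1 shear: x ← x − 1/2·y: (0, 4) → (-2, 4); (3, 1) → (5/2, 1); (-1, -2) → (0, -2)
T2 translate by (-3, 5): (-2, 4) → (-5, 9); (5/2, 1) → (-1/2, 6); (0, -2) → (-3, 3)
T3 scale by (3, 1/2): (-5, 9) → (-15, 9/2); (-1/2, 6) → (-3/2, 3); (-3, 3) → (-9, 3/2)
T4 rotate counter-clockwise with cos θ = -4/5, sin θ = 3/5: (-15, 9/2) → (93/10, -63/5); (-3/2, 3) → (-3/5, -33/10); (-9, 3/2) → (63/10, -33/5)
T5 reflect across y = 0: (93/10, -63/5) → (93/10, 63/5); (-3/5, -33/10) → (-3/5, 33/10); (63/10, -33/5) → (63/10, 33/5)
T6 reflect across y = 0: (93/10, 63/5) → (93/10, -63/5); (-3/5, 33/10) → (-3/5, -33/10); (63/10, 33/5) → (63/10, -33/5)

image vertices: (93/10, -63/5), (-3/5, -33/10), (63/10, -33/5)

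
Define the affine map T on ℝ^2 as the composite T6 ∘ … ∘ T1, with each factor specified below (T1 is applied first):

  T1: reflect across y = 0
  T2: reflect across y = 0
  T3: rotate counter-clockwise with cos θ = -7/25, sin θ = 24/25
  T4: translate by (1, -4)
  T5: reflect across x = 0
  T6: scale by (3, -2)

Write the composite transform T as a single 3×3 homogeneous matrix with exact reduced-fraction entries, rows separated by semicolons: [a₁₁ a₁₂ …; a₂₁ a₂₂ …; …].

T1 = [1 0 0; 0 -1 0; 0 0 1]
T2·T1 = [1 0 0; 0 1 0; 0 0 1]
T3·…·T1 = [-7/25 -24/25 0; 24/25 -7/25 0; 0 0 1]
T4·…·T1 = [-7/25 -24/25 1; 24/25 -7/25 -4; 0 0 1]
T5·…·T1 = [7/25 24/25 -1; 24/25 -7/25 -4; 0 0 1]
T6·…·T1 = [21/25 72/25 -3; -48/25 14/25 8; 0 0 1]

T = [21/25 72/25 -3; -48/25 14/25 8; 0 0 1]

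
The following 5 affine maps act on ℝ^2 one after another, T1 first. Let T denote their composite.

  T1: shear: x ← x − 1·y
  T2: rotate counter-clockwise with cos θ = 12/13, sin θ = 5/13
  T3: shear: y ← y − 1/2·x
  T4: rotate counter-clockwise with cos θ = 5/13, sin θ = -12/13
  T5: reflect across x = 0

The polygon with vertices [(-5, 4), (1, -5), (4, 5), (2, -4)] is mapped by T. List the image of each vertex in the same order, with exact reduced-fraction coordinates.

T1 shear: x ← x − 1·y: (-5, 4) → (-9, 4); (1, -5) → (6, -5); (4, 5) → (-1, 5); (2, -4) → (6, -4)
T2 rotate counter-clockwise with cos θ = 12/13, sin θ = 5/13: (-9, 4) → (-128/13, 3/13); (6, -5) → (97/13, -30/13); (-1, 5) → (-37/13, 55/13); (6, -4) → (92/13, -18/13)
T3 shear: y ← y − 1/2·x: (-128/13, 3/13) → (-128/13, 67/13); (97/13, -30/13) → (97/13, -157/26); (-37/13, 55/13) → (-37/13, 147/26); (92/13, -18/13) → (92/13, -64/13)
T4 rotate counter-clockwise with cos θ = 5/13, sin θ = -12/13: (-128/13, 67/13) → (164/169, 1871/169); (97/13, -157/26) → (-457/169, -3113/338); (-37/13, 147/26) → (697/169, 1623/338); (92/13, -64/13) → (-308/169, -1424/169)
T5 reflect across x = 0: (164/169, 1871/169) → (-164/169, 1871/169); (-457/169, -3113/338) → (457/169, -3113/338); (697/169, 1623/338) → (-697/169, 1623/338); (-308/169, -1424/169) → (308/169, -1424/169)

image vertices: (-164/169, 1871/169), (457/169, -3113/338), (-697/169, 1623/338), (308/169, -1424/169)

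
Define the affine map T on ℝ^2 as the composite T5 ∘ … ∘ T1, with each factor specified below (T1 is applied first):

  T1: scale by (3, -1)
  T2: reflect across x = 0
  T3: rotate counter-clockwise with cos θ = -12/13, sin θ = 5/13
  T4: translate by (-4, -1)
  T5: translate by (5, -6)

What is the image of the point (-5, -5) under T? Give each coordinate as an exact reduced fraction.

T1 scale by (3, -1): (-5, -5) → (-15, 5)
T2 reflect across x = 0: (-15, 5) → (15, 5)
T3 rotate counter-clockwise with cos θ = -12/13, sin θ = 5/13: (15, 5) → (-205/13, 15/13)
T4 translate by (-4, -1): (-205/13, 15/13) → (-257/13, 2/13)
T5 translate by (5, -6): (-257/13, 2/13) → (-192/13, -76/13)

T(p) = (-192/13, -76/13)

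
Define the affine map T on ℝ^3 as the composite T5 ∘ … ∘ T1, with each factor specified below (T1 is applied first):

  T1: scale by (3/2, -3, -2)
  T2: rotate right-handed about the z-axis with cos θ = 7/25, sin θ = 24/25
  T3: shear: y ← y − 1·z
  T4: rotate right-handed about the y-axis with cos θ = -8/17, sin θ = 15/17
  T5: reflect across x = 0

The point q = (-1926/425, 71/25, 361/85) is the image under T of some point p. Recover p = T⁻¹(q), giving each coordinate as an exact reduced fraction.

T1 = [3/2 0 0 0; 0 -3 0 0; 0 0 -2 0; 0 0 0 1]
T2·T1 = [21/50 72/25 0 0; 36/25 -21/25 0 0; 0 0 -2 0; 0 0 0 1]
T3·…·T1 = [21/50 72/25 0 0; 36/25 -21/25 2 0; 0 0 -2 0; 0 0 0 1]
T4·…·T1 = [-84/425 -576/425 -30/17 0; 36/25 -21/25 2 0; -63/170 -216/85 16/17 0; 0 0 0 1]
T5·…·T1 = [84/425 576/425 30/17 0; 36/25 -21/25 2 0; -63/170 -216/85 16/17 0; 0 0 0 1]
det M = -9; M⁻¹ = [-608/1275 16/25 -198/425 0; 99/425 -7/75 -304/1275 0; 15/34 0 4/17 0; 0 0 0 1]
M⁻¹ · (-1926/425, 71/25, 361/85)ᵀ = (2, -7/3, -1)ᵀ

p = (2, -7/3, -1)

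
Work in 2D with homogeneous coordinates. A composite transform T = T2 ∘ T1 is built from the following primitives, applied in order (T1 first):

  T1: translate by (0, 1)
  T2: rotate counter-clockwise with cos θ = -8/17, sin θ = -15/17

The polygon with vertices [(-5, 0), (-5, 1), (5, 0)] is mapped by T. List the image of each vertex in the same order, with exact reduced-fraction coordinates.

T1 translate by (0, 1): (-5, 0) → (-5, 1); (-5, 1) → (-5, 2); (5, 0) → (5, 1)
T2 rotate counter-clockwise with cos θ = -8/17, sin θ = -15/17: (-5, 1) → (55/17, 67/17); (-5, 2) → (70/17, 59/17); (5, 1) → (-25/17, -83/17)

image vertices: (55/17, 67/17), (70/17, 59/17), (-25/17, -83/17)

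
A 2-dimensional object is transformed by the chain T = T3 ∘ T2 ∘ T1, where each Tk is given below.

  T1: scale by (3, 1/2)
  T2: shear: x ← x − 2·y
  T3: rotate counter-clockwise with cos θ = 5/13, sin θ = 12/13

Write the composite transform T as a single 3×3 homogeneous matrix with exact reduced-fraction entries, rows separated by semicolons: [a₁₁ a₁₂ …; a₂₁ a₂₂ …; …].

T = [15/13 -11/13 0; 36/13 -19/26 0; 0 0 1]

T1 = [3 0 0; 0 1/2 0; 0 0 1]
T2·T1 = [3 -1 0; 0 1/2 0; 0 0 1]
T3·…·T1 = [15/13 -11/13 0; 36/13 -19/26 0; 0 0 1]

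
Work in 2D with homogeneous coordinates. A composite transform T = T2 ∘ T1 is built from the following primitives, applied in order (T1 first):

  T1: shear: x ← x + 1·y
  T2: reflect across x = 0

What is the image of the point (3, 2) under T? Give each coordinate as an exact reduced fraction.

T1 shear: x ← x + 1·y: (3, 2) → (5, 2)
T2 reflect across x = 0: (5, 2) → (-5, 2)

T(p) = (-5, 2)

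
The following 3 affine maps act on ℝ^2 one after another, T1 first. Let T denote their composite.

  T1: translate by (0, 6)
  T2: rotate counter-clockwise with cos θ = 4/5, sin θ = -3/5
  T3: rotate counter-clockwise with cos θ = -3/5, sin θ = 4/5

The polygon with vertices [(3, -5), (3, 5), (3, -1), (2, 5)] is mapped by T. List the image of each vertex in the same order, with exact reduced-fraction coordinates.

image vertices: (-1, 3), (-11, 3), (-5, 3), (-11, 2)

T1 translate by (0, 6): (3, -5) → (3, 1); (3, 5) → (3, 11); (3, -1) → (3, 5); (2, 5) → (2, 11)
T2 rotate counter-clockwise with cos θ = 4/5, sin θ = -3/5: (3, 1) → (3, -1); (3, 11) → (9, 7); (3, 5) → (27/5, 11/5); (2, 11) → (41/5, 38/5)
T3 rotate counter-clockwise with cos θ = -3/5, sin θ = 4/5: (3, -1) → (-1, 3); (9, 7) → (-11, 3); (27/5, 11/5) → (-5, 3); (41/5, 38/5) → (-11, 2)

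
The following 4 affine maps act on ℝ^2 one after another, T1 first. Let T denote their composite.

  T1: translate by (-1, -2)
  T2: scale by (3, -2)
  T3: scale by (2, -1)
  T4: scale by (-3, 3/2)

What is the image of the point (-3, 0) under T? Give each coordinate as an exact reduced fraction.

T(p) = (72, -6)

T1 translate by (-1, -2): (-3, 0) → (-4, -2)
T2 scale by (3, -2): (-4, -2) → (-12, 4)
T3 scale by (2, -1): (-12, 4) → (-24, -4)
T4 scale by (-3, 3/2): (-24, -4) → (72, -6)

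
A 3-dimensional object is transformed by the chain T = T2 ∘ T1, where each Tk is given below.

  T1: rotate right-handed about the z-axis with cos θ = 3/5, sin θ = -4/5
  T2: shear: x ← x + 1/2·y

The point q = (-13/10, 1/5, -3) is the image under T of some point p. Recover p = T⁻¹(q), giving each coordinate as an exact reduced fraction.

T1 = [3/5 4/5 0 0; -4/5 3/5 0 0; 0 0 1 0; 0 0 0 1]
T2·T1 = [1/5 11/10 0 0; -4/5 3/5 0 0; 0 0 1 0; 0 0 0 1]
det M = 1; M⁻¹ = [3/5 -11/10 0 0; 4/5 1/5 0 0; 0 0 1 0; 0 0 0 1]
M⁻¹ · (-13/10, 1/5, -3)ᵀ = (-1, -1, -3)ᵀ

p = (-1, -1, -3)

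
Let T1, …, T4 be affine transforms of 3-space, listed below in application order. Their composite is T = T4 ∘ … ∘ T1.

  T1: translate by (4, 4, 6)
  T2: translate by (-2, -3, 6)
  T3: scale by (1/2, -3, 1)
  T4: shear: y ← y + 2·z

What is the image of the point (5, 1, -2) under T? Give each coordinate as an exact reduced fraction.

T(p) = (7/2, 14, 10)

T1 translate by (4, 4, 6): (5, 1, -2) → (9, 5, 4)
T2 translate by (-2, -3, 6): (9, 5, 4) → (7, 2, 10)
T3 scale by (1/2, -3, 1): (7, 2, 10) → (7/2, -6, 10)
T4 shear: y ← y + 2·z: (7/2, -6, 10) → (7/2, 14, 10)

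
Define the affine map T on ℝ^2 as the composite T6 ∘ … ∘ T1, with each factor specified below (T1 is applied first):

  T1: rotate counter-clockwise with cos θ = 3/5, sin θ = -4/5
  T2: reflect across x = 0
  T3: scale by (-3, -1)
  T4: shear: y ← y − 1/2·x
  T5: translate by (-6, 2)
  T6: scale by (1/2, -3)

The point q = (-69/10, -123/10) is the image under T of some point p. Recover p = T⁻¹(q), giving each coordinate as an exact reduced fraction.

p = (-3, -1)

T1 = [3/5 4/5 0; -4/5 3/5 0; 0 0 1]
T2·T1 = [-3/5 -4/5 0; -4/5 3/5 0; 0 0 1]
T3·…·T1 = [9/5 12/5 0; 4/5 -3/5 0; 0 0 1]
T4·…·T1 = [9/5 12/5 0; -1/10 -9/5 0; 0 0 1]
T5·…·T1 = [9/5 12/5 -6; -1/10 -9/5 2; 0 0 1]
T6·…·T1 = [9/10 6/5 -3; 3/10 27/5 -6; 0 0 1]
det M = 9/2; M⁻¹ = [6/5 -4/15 2; -1/15 1/5 1; 0 0 1]
M⁻¹ · (-69/10, -123/10)ᵀ = (-3, -1)ᵀ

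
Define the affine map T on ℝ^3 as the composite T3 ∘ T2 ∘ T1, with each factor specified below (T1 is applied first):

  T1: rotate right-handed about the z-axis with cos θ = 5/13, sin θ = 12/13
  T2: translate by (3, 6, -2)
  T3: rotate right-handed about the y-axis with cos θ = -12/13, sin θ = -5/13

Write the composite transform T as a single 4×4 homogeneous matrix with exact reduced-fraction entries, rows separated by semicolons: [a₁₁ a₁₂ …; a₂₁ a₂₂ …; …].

T = [-60/169 144/169 -5/13 -2; 12/13 5/13 0 6; 25/169 -60/169 -12/13 3; 0 0 0 1]

T1 = [5/13 -12/13 0 0; 12/13 5/13 0 0; 0 0 1 0; 0 0 0 1]
T2·T1 = [5/13 -12/13 0 3; 12/13 5/13 0 6; 0 0 1 -2; 0 0 0 1]
T3·…·T1 = [-60/169 144/169 -5/13 -2; 12/13 5/13 0 6; 25/169 -60/169 -12/13 3; 0 0 0 1]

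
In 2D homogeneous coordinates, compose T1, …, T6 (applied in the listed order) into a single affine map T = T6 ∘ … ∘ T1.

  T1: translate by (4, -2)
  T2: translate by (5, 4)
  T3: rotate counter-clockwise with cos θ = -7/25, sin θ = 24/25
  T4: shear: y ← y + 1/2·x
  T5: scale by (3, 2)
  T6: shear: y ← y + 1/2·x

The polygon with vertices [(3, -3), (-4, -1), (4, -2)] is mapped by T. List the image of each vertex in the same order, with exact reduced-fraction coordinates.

T1 translate by (4, -2): (3, -3) → (7, -5); (-4, -1) → (0, -3); (4, -2) → (8, -4)
T2 translate by (5, 4): (7, -5) → (12, -1); (0, -3) → (5, 1); (8, -4) → (13, 0)
T3 rotate counter-clockwise with cos θ = -7/25, sin θ = 24/25: (12, -1) → (-12/5, 59/5); (5, 1) → (-59/25, 113/25); (13, 0) → (-91/25, 312/25)
T4 shear: y ← y + 1/2·x: (-12/5, 59/5) → (-12/5, 53/5); (-59/25, 113/25) → (-59/25, 167/50); (-91/25, 312/25) → (-91/25, 533/50)
T5 scale by (3, 2): (-12/5, 53/5) → (-36/5, 106/5); (-59/25, 167/50) → (-177/25, 167/25); (-91/25, 533/50) → (-273/25, 533/25)
T6 shear: y ← y + 1/2·x: (-36/5, 106/5) → (-36/5, 88/5); (-177/25, 167/25) → (-177/25, 157/50); (-273/25, 533/25) → (-273/25, 793/50)

image vertices: (-36/5, 88/5), (-177/25, 157/50), (-273/25, 793/50)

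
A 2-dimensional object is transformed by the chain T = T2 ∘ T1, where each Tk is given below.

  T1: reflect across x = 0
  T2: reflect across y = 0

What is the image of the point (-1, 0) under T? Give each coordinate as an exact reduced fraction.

T(p) = (1, 0)

T1 reflect across x = 0: (-1, 0) → (1, 0)
T2 reflect across y = 0: (1, 0) → (1, 0)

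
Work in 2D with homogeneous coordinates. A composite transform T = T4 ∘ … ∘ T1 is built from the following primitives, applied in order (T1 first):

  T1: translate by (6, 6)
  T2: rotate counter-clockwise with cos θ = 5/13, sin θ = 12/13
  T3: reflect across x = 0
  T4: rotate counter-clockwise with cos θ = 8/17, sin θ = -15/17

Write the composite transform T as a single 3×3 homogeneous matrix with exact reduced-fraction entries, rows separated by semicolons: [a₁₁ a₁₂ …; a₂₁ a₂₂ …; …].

T1 = [1 0 6; 0 1 6; 0 0 1]
T2·T1 = [5/13 -12/13 -42/13; 12/13 5/13 102/13; 0 0 1]
T3·…·T1 = [-5/13 12/13 42/13; 12/13 5/13 102/13; 0 0 1]
T4·…·T1 = [140/221 171/221 1866/221; 171/221 -140/221 186/221; 0 0 1]

T = [140/221 171/221 1866/221; 171/221 -140/221 186/221; 0 0 1]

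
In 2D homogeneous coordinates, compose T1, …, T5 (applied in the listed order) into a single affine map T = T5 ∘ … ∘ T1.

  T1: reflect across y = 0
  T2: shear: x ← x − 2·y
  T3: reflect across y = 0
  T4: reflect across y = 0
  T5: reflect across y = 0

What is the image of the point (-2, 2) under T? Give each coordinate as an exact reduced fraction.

T1 reflect across y = 0: (-2, 2) → (-2, -2)
T2 shear: x ← x − 2·y: (-2, -2) → (2, -2)
T3 reflect across y = 0: (2, -2) → (2, 2)
T4 reflect across y = 0: (2, 2) → (2, -2)
T5 reflect across y = 0: (2, -2) → (2, 2)

T(p) = (2, 2)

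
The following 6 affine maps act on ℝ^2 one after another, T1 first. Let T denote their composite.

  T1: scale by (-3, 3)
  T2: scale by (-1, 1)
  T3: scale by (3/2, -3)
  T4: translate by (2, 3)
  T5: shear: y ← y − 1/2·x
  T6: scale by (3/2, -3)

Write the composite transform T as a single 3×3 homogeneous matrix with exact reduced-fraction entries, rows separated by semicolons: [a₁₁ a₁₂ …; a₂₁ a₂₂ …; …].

T = [27/4 0 3; 27/4 27 -6; 0 0 1]

T1 = [-3 0 0; 0 3 0; 0 0 1]
T2·T1 = [3 0 0; 0 3 0; 0 0 1]
T3·…·T1 = [9/2 0 0; 0 -9 0; 0 0 1]
T4·…·T1 = [9/2 0 2; 0 -9 3; 0 0 1]
T5·…·T1 = [9/2 0 2; -9/4 -9 2; 0 0 1]
T6·…·T1 = [27/4 0 3; 27/4 27 -6; 0 0 1]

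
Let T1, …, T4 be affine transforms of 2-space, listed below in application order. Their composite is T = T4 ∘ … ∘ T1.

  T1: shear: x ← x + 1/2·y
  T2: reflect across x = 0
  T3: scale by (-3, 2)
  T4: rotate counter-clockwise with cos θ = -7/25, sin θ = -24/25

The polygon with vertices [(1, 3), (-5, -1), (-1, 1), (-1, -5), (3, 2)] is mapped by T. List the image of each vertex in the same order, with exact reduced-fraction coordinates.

T1 shear: x ← x + 1/2·y: (1, 3) → (5/2, 3); (-5, -1) → (-11/2, -1); (-1, 1) → (-1/2, 1); (-1, -5) → (-7/2, -5); (3, 2) → (4, 2)
T2 reflect across x = 0: (5/2, 3) → (-5/2, 3); (-11/2, -1) → (11/2, -1); (-1/2, 1) → (1/2, 1); (-7/2, -5) → (7/2, -5); (4, 2) → (-4, 2)
T3 scale by (-3, 2): (-5/2, 3) → (15/2, 6); (11/2, -1) → (-33/2, -2); (1/2, 1) → (-3/2, 2); (7/2, -5) → (-21/2, -10); (-4, 2) → (12, 4)
T4 rotate counter-clockwise with cos θ = -7/25, sin θ = -24/25: (15/2, 6) → (183/50, -222/25); (-33/2, -2) → (27/10, 82/5); (-3/2, 2) → (117/50, 22/25); (-21/2, -10) → (-333/50, 322/25); (12, 4) → (12/25, -316/25)

image vertices: (183/50, -222/25), (27/10, 82/5), (117/50, 22/25), (-333/50, 322/25), (12/25, -316/25)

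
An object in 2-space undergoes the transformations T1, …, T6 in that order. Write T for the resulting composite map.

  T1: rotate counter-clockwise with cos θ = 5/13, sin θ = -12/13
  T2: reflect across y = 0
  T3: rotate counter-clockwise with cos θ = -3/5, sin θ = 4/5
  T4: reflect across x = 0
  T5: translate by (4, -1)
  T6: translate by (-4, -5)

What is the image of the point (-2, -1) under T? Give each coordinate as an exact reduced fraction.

T1 rotate counter-clockwise with cos θ = 5/13, sin θ = -12/13: (-2, -1) → (-22/13, 19/13)
T2 reflect across y = 0: (-22/13, 19/13) → (-22/13, -19/13)
T3 rotate counter-clockwise with cos θ = -3/5, sin θ = 4/5: (-22/13, -19/13) → (142/65, -31/65)
T4 reflect across x = 0: (142/65, -31/65) → (-142/65, -31/65)
T5 translate by (4, -1): (-142/65, -31/65) → (118/65, -96/65)
T6 translate by (-4, -5): (118/65, -96/65) → (-142/65, -421/65)

T(p) = (-142/65, -421/65)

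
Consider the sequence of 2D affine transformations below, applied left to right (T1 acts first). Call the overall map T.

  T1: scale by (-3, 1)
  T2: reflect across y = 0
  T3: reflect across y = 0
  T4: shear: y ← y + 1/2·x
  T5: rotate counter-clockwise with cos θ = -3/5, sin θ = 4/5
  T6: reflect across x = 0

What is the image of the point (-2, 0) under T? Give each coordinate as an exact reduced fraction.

T(p) = (6, 3)

T1 scale by (-3, 1): (-2, 0) → (6, 0)
T2 reflect across y = 0: (6, 0) → (6, 0)
T3 reflect across y = 0: (6, 0) → (6, 0)
T4 shear: y ← y + 1/2·x: (6, 0) → (6, 3)
T5 rotate counter-clockwise with cos θ = -3/5, sin θ = 4/5: (6, 3) → (-6, 3)
T6 reflect across x = 0: (-6, 3) → (6, 3)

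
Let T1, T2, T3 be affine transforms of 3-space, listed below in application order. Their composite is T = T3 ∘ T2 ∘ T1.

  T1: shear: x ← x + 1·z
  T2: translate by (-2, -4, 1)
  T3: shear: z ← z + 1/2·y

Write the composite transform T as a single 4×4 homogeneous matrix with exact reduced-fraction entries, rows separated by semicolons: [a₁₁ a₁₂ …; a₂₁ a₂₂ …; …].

T1 = [1 0 1 0; 0 1 0 0; 0 0 1 0; 0 0 0 1]
T2·T1 = [1 0 1 -2; 0 1 0 -4; 0 0 1 1; 0 0 0 1]
T3·…·T1 = [1 0 1 -2; 0 1 0 -4; 0 1/2 1 -1; 0 0 0 1]

T = [1 0 1 -2; 0 1 0 -4; 0 1/2 1 -1; 0 0 0 1]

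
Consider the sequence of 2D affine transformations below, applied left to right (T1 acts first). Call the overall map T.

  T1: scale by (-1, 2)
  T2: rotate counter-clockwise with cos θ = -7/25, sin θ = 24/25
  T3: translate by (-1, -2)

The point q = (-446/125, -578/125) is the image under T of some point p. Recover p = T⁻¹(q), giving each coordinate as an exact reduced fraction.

T1 = [-1 0 0; 0 2 0; 0 0 1]
T2·T1 = [7/25 -48/25 0; -24/25 -14/25 0; 0 0 1]
T3·…·T1 = [7/25 -48/25 -1; -24/25 -14/25 -2; 0 0 1]
det M = -2; M⁻¹ = [7/25 -24/25 -41/25; -12/25 -7/50 -19/25; 0 0 1]
M⁻¹ · (-446/125, -578/125)ᵀ = (9/5, 8/5)ᵀ

p = (9/5, 8/5)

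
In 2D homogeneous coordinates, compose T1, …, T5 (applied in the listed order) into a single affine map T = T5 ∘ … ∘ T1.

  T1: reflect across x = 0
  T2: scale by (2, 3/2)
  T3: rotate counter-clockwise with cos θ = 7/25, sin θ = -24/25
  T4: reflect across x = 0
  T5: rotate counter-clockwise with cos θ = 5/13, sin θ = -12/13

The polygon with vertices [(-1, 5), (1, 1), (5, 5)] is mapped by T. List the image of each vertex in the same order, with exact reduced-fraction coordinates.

T1 reflect across x = 0: (-1, 5) → (1, 5); (1, 1) → (-1, 1); (5, 5) → (-5, 5)
T2 scale by (2, 3/2): (1, 5) → (2, 15/2); (-1, 1) → (-2, 3/2); (-5, 5) → (-10, 15/2)
T3 rotate counter-clockwise with cos θ = 7/25, sin θ = -24/25: (2, 15/2) → (194/25, 9/50); (-2, 3/2) → (22/25, 117/50); (-10, 15/2) → (22/5, 117/10)
T4 reflect across x = 0: (194/25, 9/50) → (-194/25, 9/50); (22/25, 117/50) → (-22/25, 117/50); (22/5, 117/10) → (-22/5, 117/10)
T5 rotate counter-clockwise with cos θ = 5/13, sin θ = -12/13: (-194/25, 9/50) → (-916/325, 4701/650); (-22/25, 117/50) → (592/325, 1113/650); (-22/5, 117/10) → (592/65, 1113/130)

image vertices: (-916/325, 4701/650), (592/325, 1113/650), (592/65, 1113/130)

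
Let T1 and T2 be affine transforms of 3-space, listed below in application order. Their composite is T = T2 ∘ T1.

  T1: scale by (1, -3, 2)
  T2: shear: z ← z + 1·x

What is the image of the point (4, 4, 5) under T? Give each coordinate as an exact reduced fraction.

T(p) = (4, -12, 14)

T1 scale by (1, -3, 2): (4, 4, 5) → (4, -12, 10)
T2 shear: z ← z + 1·x: (4, -12, 10) → (4, -12, 14)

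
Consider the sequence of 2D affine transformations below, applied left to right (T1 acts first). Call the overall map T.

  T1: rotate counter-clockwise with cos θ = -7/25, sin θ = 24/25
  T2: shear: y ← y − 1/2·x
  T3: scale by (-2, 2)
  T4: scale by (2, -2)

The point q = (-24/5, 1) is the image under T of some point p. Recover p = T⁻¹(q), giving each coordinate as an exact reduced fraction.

p = (0, -5/4)

T1 = [-7/25 -24/25 0; 24/25 -7/25 0; 0 0 1]
T2·T1 = [-7/25 -24/25 0; 11/10 1/5 0; 0 0 1]
T3·…·T1 = [14/25 48/25 0; 11/5 2/5 0; 0 0 1]
T4·…·T1 = [28/25 96/25 0; -22/5 -4/5 0; 0 0 1]
det M = 16; M⁻¹ = [-1/20 -6/25 0; 11/40 7/100 0; 0 0 1]
M⁻¹ · (-24/5, 1)ᵀ = (0, -5/4)ᵀ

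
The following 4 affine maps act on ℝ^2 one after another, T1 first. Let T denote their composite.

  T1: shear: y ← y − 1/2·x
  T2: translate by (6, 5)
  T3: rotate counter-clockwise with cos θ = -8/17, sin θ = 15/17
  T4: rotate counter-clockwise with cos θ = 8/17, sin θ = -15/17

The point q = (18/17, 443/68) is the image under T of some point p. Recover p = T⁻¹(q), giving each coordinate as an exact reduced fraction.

p = (0, -9/4)

T1 = [1 0 0; -1/2 1 0; 0 0 1]
T2·T1 = [1 0 6; -1/2 1 5; 0 0 1]
T3·…·T1 = [-1/34 -15/17 -123/17; 19/17 -8/17 50/17; 0 0 1]
T4·…·T1 = [281/289 -240/289 -234/289; 319/578 161/289 2245/289; 0 0 1]
det M = 1; M⁻¹ = [161/289 240/289 -6; -319/578 281/289 -8; 0 0 1]
M⁻¹ · (18/17, 443/68)ᵀ = (0, -9/4)ᵀ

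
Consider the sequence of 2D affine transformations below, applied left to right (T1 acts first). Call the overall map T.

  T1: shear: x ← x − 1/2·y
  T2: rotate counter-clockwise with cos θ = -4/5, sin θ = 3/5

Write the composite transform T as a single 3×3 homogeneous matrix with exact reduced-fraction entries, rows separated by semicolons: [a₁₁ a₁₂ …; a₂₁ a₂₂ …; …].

T = [-4/5 -1/5 0; 3/5 -11/10 0; 0 0 1]

T1 = [1 -1/2 0; 0 1 0; 0 0 1]
T2·T1 = [-4/5 -1/5 0; 3/5 -11/10 0; 0 0 1]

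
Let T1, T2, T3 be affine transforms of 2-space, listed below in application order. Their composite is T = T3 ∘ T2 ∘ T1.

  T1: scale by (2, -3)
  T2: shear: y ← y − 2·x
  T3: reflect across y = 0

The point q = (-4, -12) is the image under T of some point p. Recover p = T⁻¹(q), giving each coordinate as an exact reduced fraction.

p = (-2, -4/3)

T1 = [2 0 0; 0 -3 0; 0 0 1]
T2·T1 = [2 0 0; -4 -3 0; 0 0 1]
T3·…·T1 = [2 0 0; 4 3 0; 0 0 1]
det M = 6; M⁻¹ = [1/2 0 0; -2/3 1/3 0; 0 0 1]
M⁻¹ · (-4, -12)ᵀ = (-2, -4/3)ᵀ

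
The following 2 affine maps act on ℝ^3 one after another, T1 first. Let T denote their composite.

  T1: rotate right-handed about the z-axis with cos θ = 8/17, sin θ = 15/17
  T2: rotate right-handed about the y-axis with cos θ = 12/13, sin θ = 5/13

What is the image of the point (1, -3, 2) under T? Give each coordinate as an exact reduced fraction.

T(p) = (62/17, -9/17, 11/17)

T1 rotate right-handed about the z-axis with cos θ = 8/17, sin θ = 15/17: (1, -3, 2) → (53/17, -9/17, 2)
T2 rotate right-handed about the y-axis with cos θ = 12/13, sin θ = 5/13: (53/17, -9/17, 2) → (62/17, -9/17, 11/17)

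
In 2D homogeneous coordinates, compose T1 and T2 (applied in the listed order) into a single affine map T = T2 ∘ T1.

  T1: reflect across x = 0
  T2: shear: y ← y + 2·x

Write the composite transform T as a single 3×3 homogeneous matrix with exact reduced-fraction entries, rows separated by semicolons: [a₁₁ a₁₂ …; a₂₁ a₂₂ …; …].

T = [-1 0 0; -2 1 0; 0 0 1]

T1 = [-1 0 0; 0 1 0; 0 0 1]
T2·T1 = [-1 0 0; -2 1 0; 0 0 1]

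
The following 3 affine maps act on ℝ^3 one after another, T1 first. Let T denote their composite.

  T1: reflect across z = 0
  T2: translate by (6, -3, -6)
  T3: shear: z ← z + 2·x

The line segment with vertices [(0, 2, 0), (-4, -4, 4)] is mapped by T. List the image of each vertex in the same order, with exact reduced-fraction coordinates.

image vertices: (6, -1, 6), (2, -7, -6)

T1 reflect across z = 0: (0, 2, 0) → (0, 2, 0); (-4, -4, 4) → (-4, -4, -4)
T2 translate by (6, -3, -6): (0, 2, 0) → (6, -1, -6); (-4, -4, -4) → (2, -7, -10)
T3 shear: z ← z + 2·x: (6, -1, -6) → (6, -1, 6); (2, -7, -10) → (2, -7, -6)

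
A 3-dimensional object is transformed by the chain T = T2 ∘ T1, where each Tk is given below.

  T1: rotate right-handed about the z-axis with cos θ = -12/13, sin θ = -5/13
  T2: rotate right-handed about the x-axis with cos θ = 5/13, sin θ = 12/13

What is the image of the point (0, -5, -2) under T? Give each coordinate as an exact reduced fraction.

T(p) = (-25/13, 612/169, 590/169)

T1 rotate right-handed about the z-axis with cos θ = -12/13, sin θ = -5/13: (0, -5, -2) → (-25/13, 60/13, -2)
T2 rotate right-handed about the x-axis with cos θ = 5/13, sin θ = 12/13: (-25/13, 60/13, -2) → (-25/13, 612/169, 590/169)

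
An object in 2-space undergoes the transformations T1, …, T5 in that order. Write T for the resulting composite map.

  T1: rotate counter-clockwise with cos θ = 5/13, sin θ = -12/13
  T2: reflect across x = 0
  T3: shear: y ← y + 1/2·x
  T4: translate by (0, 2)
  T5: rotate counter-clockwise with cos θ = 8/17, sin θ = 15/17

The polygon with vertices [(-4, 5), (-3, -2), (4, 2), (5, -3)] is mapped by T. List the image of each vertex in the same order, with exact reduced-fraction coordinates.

T1 rotate counter-clockwise with cos θ = 5/13, sin θ = -12/13: (-4, 5) → (40/13, 73/13); (-3, -2) → (-3, 2); (4, 2) → (44/13, -38/13); (5, -3) → (-11/13, -75/13)
T2 reflect across x = 0: (40/13, 73/13) → (-40/13, 73/13); (-3, 2) → (3, 2); (44/13, -38/13) → (-44/13, -38/13); (-11/13, -75/13) → (11/13, -75/13)
T3 shear: y ← y + 1/2·x: (-40/13, 73/13) → (-40/13, 53/13); (3, 2) → (3, 7/2); (-44/13, -38/13) → (-44/13, -60/13); (11/13, -75/13) → (11/13, -139/26)
T4 translate by (0, 2): (-40/13, 53/13) → (-40/13, 79/13); (3, 7/2) → (3, 11/2); (-44/13, -60/13) → (-44/13, -34/13); (11/13, -139/26) → (11/13, -87/26)
T5 rotate counter-clockwise with cos θ = 8/17, sin θ = 15/17: (-40/13, 79/13) → (-1505/221, 32/221); (3, 11/2) → (-117/34, 89/17); (-44/13, -34/13) → (158/221, -932/221); (11/13, -87/26) → (1481/442, -183/221)

image vertices: (-1505/221, 32/221), (-117/34, 89/17), (158/221, -932/221), (1481/442, -183/221)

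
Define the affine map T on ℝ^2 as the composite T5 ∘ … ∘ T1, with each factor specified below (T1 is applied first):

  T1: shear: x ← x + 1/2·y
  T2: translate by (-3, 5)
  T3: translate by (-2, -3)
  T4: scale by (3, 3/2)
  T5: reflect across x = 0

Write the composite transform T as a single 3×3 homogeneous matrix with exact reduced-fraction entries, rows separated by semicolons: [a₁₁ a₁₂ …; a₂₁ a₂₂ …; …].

T = [-3 -3/2 15; 0 3/2 3; 0 0 1]

T1 = [1 1/2 0; 0 1 0; 0 0 1]
T2·T1 = [1 1/2 -3; 0 1 5; 0 0 1]
T3·…·T1 = [1 1/2 -5; 0 1 2; 0 0 1]
T4·…·T1 = [3 3/2 -15; 0 3/2 3; 0 0 1]
T5·…·T1 = [-3 -3/2 15; 0 3/2 3; 0 0 1]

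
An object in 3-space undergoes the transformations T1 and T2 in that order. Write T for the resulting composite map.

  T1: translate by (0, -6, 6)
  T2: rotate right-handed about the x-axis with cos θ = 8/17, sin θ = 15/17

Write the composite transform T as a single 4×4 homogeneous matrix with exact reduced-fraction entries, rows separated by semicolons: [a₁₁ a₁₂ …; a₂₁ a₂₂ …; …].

T = [1 0 0 0; 0 8/17 -15/17 -138/17; 0 15/17 8/17 -42/17; 0 0 0 1]

T1 = [1 0 0 0; 0 1 0 -6; 0 0 1 6; 0 0 0 1]
T2·T1 = [1 0 0 0; 0 8/17 -15/17 -138/17; 0 15/17 8/17 -42/17; 0 0 0 1]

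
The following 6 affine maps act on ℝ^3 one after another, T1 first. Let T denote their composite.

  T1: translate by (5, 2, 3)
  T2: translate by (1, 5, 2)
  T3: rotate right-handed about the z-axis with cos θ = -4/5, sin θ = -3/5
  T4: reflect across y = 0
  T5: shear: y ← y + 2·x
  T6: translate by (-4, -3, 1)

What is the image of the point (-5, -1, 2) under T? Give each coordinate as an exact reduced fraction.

T1 translate by (5, 2, 3): (-5, -1, 2) → (0, 1, 5)
T2 translate by (1, 5, 2): (0, 1, 5) → (1, 6, 7)
T3 rotate right-handed about the z-axis with cos θ = -4/5, sin θ = -3/5: (1, 6, 7) → (14/5, -27/5, 7)
T4 reflect across y = 0: (14/5, -27/5, 7) → (14/5, 27/5, 7)
T5 shear: y ← y + 2·x: (14/5, 27/5, 7) → (14/5, 11, 7)
T6 translate by (-4, -3, 1): (14/5, 11, 7) → (-6/5, 8, 8)

T(p) = (-6/5, 8, 8)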